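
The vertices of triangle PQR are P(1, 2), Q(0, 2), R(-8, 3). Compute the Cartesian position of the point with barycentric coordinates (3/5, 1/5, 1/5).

S = (3/5)·P + (1/5)·Q + (1/5)·R.
x-coordinate: (3/5)·1 + (1/5)·0 + (1/5)·(-8) = -1.
y-coordinate: (3/5)·2 + (1/5)·2 + (1/5)·3 = 11/5.

(-1, 11/5)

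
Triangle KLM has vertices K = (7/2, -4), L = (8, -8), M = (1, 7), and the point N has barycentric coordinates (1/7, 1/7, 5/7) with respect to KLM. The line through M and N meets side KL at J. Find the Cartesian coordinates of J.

(23/4, -6)

Line MN meets KL where the M-coordinate vanishes; zeroing N's M-weight and renormalizing leaves K, L-weights 1/7 : 1/7 → (1/2, 1/2).
So J = (1/2)·K + (1/2)·L = (23/4, -6).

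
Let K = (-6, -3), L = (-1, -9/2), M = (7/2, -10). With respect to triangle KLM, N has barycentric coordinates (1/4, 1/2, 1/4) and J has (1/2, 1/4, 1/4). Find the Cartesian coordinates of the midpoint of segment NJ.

(-7/4, -85/16)

Barycentric coordinates of the midpoint are the average: (3/8, 3/8, 1/4).
Converting: (3/8)·K + (3/8)·L + (1/4)·M = (-7/4, -85/16).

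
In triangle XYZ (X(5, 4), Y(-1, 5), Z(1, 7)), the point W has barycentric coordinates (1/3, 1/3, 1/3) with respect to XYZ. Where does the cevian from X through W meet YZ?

Line XW meets YZ where the X-coordinate vanishes; zeroing W's X-weight and renormalizing leaves Y, Z-weights 1/3 : 1/3 → (1/2, 1/2).
So V = (1/2)·Y + (1/2)·Z = (0, 6).

(0, 6)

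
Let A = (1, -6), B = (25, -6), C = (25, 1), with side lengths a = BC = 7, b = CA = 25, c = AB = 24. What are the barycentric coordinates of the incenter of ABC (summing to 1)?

The incenter has barycentric coordinates proportional to the opposite side lengths: (7 : 25 : 24).
Normalizing by 7+25+24 = 56 gives (1/8, 25/56, 3/7).

(1/8, 25/56, 3/7)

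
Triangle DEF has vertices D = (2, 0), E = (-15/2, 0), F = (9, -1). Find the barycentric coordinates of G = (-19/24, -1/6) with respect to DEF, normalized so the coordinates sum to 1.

Signed area of the reference triangle: [DEF] = ½·(2·(0−(-1)) + (-15/2)·(-1−0) + 9·(0−0)) = ½·(2 + 15/2 + 0) = 19/4.
[GEF] = ½·((-19/24)·(0−(-1)) + (-15/2)·(-1−(-1/6)) + 9·(-1/6−0)) = ½·(-19/24 + 25/4 − 3/2) = 95/48, so the D-coordinate is (95/48)/(19/4) = 5/12.
[DGF] = ½·(2·(-1/6−(-1)) + (-19/24)·(-1−0) + 9·(0−(-1/6))) = ½·(5/3 + 19/24 + 3/2) = 95/48, so the E-coordinate is 5/12.
[DEG] = ½·(2·(0−(-1/6)) + (-15/2)·(-1/6−0) + (-19/24)·(0−0)) = ½·(1/3 + 5/4 + 0) = 19/24, so the F-coordinate is 1/6.
Check: 5/12 + 5/12 + 1/6 = 1.

(5/12, 5/12, 1/6)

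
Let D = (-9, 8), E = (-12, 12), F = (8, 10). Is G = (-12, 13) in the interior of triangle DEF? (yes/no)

no

Barycentric coordinates of G: (-10/37, 91/74, 3/74).
The three coordinates are negative, positive, positive; a point is interior exactly when all three are positive.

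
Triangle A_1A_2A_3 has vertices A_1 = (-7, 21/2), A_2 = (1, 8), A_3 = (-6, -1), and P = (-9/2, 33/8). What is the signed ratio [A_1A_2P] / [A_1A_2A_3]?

1/2

[A_1A_2A_3] = ½·((-7)·(8−(-1)) + 1·(-1−(21/2)) + (-6)·(21/2−8)) = ½·(-63 − 23/2 − 15) = -179/4.
[A_1A_2P] = ½·((-7)·(8−(33/8)) + 1·(33/8−(21/2)) + (-9/2)·(21/2−8)) = ½·(-217/8 − 51/8 − 45/4) = -179/8, so the ratio is (-179/8)/(-179/4) = 1/2.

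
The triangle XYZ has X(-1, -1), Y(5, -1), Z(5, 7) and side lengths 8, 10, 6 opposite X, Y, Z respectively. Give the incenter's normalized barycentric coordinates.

The incenter has barycentric coordinates proportional to the opposite side lengths: (8 : 10 : 6).
Normalizing by 8+10+6 = 24 gives (1/3, 5/12, 1/4).

(1/3, 5/12, 1/4)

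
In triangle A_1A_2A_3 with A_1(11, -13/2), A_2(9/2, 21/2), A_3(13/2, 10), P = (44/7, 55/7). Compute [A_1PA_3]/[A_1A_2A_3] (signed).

[A_1A_2A_3] = ½·(11·(21/2−10) + (9/2)·(10−(-13/2)) + (13/2)·(-13/2−(21/2))) = ½·(11/2 + 297/4 − 221/2) = -123/8.
[A_1PA_3] = ½·(11·(55/7−10) + (44/7)·(10−(-13/2)) + (13/2)·(-13/2−(55/7))) = ½·(-165/7 + 726/7 − 2613/28) = -369/56, so the ratio is (-369/56)/(-123/8) = 3/7.

3/7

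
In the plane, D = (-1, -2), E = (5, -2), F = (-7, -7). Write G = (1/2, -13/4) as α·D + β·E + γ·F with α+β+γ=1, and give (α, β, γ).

(1/4, 1/2, 1/4)

Signed area of the reference triangle: [DEF] = ½·((-1)·(-2−(-7)) + 5·(-7−(-2)) + (-7)·(-2−(-2))) = ½·(-5 − 25 + 0) = -15.
[GEF] = ½·((1/2)·(-2−(-7)) + 5·(-7−(-13/4)) + (-7)·(-13/4−(-2))) = ½·(5/2 − 75/4 + 35/4) = -15/4, so the D-coordinate is (-15/4)/(-15) = 1/4.
[DGF] = ½·((-1)·(-13/4−(-7)) + (1/2)·(-7−(-2)) + (-7)·(-2−(-13/4))) = ½·(-15/4 − 5/2 − 35/4) = -15/2, so the E-coordinate is 1/2.
[DEG] = ½·((-1)·(-2−(-13/4)) + 5·(-13/4−(-2)) + (1/2)·(-2−(-2))) = ½·(-5/4 − 25/4 + 0) = -15/4, so the F-coordinate is 1/4.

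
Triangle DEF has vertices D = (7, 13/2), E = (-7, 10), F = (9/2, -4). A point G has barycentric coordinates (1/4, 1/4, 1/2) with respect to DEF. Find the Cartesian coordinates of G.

(9/4, 17/8)

G = (1/4)·D + (1/4)·E + (1/2)·F.
x-coordinate: (1/4)·7 + (1/4)·(-7) + (1/2)·(9/2) = 9/4.
y-coordinate: (1/4)·(13/2) + (1/4)·10 + (1/2)·(-4) = 17/8.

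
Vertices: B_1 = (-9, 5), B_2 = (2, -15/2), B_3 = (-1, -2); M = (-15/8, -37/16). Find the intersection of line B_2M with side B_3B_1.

(-21/5, 4/5)

Barycentric coordinates of M with respect to B_1B_2B_3: (1/4, 3/8, 3/8).
On side B_3B_1 the B_2-coordinate is zero; dropping M's B_2-weight 3/8 and renormalizing the remaining 3/8 : 1/4 gives weights 3/5, 2/5 on B_3, B_1.
N = (3/5)·(-1, -2) + (2/5)·(-9, 5) = (-21/5, 4/5).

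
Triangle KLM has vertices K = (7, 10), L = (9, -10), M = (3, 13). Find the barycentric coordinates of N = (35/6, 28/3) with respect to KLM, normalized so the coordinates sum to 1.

Signed area of the reference triangle: [KLM] = ½·(7·(-10−13) + 9·(13−10) + 3·(10−(-10))) = ½·(-161 + 27 + 60) = -37.
[NLM] = ½·((35/6)·(-10−13) + 9·(13−(28/3)) + 3·(28/3−(-10))) = ½·(-805/6 + 33 + 58) = -259/12, so the K-coordinate is (-259/12)/(-37) = 7/12.
[KNM] = ½·(7·(28/3−13) + (35/6)·(13−10) + 3·(10−(28/3))) = ½·(-77/3 + 35/2 + 2) = -37/12, so the L-coordinate is 1/12.
[KLN] = ½·(7·(-10−(28/3)) + 9·(28/3−10) + (35/6)·(10−(-10))) = ½·(-406/3 − 6 + 350/3) = -37/3, so the M-coordinate is 1/3.

(7/12, 1/12, 1/3)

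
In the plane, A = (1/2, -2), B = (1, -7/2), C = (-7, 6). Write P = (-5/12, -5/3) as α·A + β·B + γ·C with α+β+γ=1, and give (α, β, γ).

(1/6, 2/3, 1/6)

Signed area of the reference triangle: [ABC] = ½·((1/2)·(-7/2−6) + 1·(6−(-2)) + (-7)·(-2−(-7/2))) = ½·(-19/4 + 8 − 21/2) = -29/8.
[PBC] = ½·((-5/12)·(-7/2−6) + 1·(6−(-5/3)) + (-7)·(-5/3−(-7/2))) = ½·(95/24 + 23/3 − 77/6) = -29/48, so the A-coordinate is (-29/48)/(-29/8) = 1/6.
[APC] = ½·((1/2)·(-5/3−6) + (-5/12)·(6−(-2)) + (-7)·(-2−(-5/3))) = ½·(-23/6 − 10/3 + 7/3) = -29/12, so the B-coordinate is 2/3.
[ABP] = ½·((1/2)·(-7/2−(-5/3)) + 1·(-5/3−(-2)) + (-5/12)·(-2−(-7/2))) = ½·(-11/12 + 1/3 − 5/8) = -29/48, so the C-coordinate is 1/6.
Check: 1/6 + 2/3 + 1/6 = 1.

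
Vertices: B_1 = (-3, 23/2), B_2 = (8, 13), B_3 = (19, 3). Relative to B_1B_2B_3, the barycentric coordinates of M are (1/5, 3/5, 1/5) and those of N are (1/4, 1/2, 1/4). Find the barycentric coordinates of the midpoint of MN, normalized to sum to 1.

Since both coordinate triples sum to 1, the midpoint's barycentrics are the componentwise average.
(1/5+1/4)/2 = 9/40; similarly 11/20 and 9/40.

(9/40, 11/20, 9/40)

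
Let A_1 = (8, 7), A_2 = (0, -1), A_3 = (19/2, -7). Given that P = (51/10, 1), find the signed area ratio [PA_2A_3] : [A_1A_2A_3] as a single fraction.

2/5

[A_1A_2A_3] = ½·(8·(-1−(-7)) + 0·(-7−7) + (19/2)·(7−(-1))) = ½·(48 + 0 + 76) = 62.
[PA_2A_3] = ½·((51/10)·(-1−(-7)) + 0·(-7−1) + (19/2)·(1−(-1))) = ½·(153/5 + 0 + 19) = 124/5, so the ratio is (124/5)/62 = 2/5.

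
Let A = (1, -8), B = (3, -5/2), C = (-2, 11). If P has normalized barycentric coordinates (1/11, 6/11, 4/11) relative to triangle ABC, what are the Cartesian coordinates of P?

(1, 21/11)

P = (1/11)·A + (6/11)·B + (4/11)·C.
x-coordinate: (1/11)·1 + (6/11)·3 + (4/11)·(-2) = 1.
y-coordinate: (1/11)·(-8) + (6/11)·(-5/2) + (4/11)·11 = 21/11.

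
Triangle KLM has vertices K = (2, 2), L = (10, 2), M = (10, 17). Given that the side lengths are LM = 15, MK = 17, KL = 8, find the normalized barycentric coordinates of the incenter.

The incenter has barycentric coordinates proportional to the opposite side lengths: (15 : 17 : 8).
Normalizing by 15+17+8 = 40 gives (3/8, 17/40, 1/5).

(3/8, 17/40, 1/5)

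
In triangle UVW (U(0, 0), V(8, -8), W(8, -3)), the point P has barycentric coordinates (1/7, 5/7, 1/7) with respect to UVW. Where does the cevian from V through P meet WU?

(4, -3/2)

Line VP meets WU where the V-coordinate vanishes; zeroing P's V-weight and renormalizing leaves W, U-weights 1/7 : 1/7 → (1/2, 1/2).
So Q = (1/2)·W + (1/2)·U = (4, -3/2).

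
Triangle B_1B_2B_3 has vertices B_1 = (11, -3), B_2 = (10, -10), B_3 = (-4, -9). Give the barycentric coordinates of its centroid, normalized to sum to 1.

The centroid is the average of the vertices, so each weight is 1/3.

(1/3, 1/3, 1/3)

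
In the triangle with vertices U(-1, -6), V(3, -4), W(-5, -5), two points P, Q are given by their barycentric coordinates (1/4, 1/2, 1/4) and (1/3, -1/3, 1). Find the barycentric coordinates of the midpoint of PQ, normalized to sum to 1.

(7/24, 1/12, 5/8)

Since both coordinate triples sum to 1, the midpoint's barycentrics are the componentwise average.
(1/4+1/3)/2 = 7/24; similarly 1/12 and 5/8.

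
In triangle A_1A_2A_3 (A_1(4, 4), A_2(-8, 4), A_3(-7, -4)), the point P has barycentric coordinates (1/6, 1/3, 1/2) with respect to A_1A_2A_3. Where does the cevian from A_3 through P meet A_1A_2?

(-4, 4)

Line A_3P meets A_1A_2 where the A_3-coordinate vanishes; zeroing P's A_3-weight and renormalizing leaves A_1, A_2-weights 1/6 : 1/3 → (1/3, 2/3).
So Q = (1/3)·A_1 + (2/3)·A_2 = (-4, 4).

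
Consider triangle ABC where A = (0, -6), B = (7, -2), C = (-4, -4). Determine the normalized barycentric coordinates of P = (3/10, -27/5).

Signed area of the reference triangle: [ABC] = ½·(0·(-2−(-4)) + 7·(-4−(-6)) + (-4)·(-6−(-2))) = ½·(0 + 14 + 16) = 15.
[PBC] = ½·((3/10)·(-2−(-4)) + 7·(-4−(-27/5)) + (-4)·(-27/5−(-2))) = ½·(3/5 + 49/5 + 68/5) = 12, so the A-coordinate is 12/15 = 4/5.
[APC] = ½·(0·(-27/5−(-4)) + (3/10)·(-4−(-6)) + (-4)·(-6−(-27/5))) = ½·(0 + 3/5 + 12/5) = 3/2, so the B-coordinate is 1/10.
[ABP] = ½·(0·(-2−(-27/5)) + 7·(-27/5−(-6)) + (3/10)·(-6−(-2))) = ½·(0 + 21/5 − 6/5) = 3/2, so the C-coordinate is 1/10.

(4/5, 1/10, 1/10)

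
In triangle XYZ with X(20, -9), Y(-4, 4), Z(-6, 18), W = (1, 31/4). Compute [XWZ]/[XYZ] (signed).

1/4

[XYZ] = ½·(20·(4−18) + (-4)·(18−(-9)) + (-6)·(-9−4)) = ½·(-280 − 108 + 78) = -155.
[XWZ] = ½·(20·(31/4−18) + 1·(18−(-9)) + (-6)·(-9−(31/4))) = ½·(-205 + 27 + 201/2) = -155/4, so the ratio is (-155/4)/(-155) = 1/4.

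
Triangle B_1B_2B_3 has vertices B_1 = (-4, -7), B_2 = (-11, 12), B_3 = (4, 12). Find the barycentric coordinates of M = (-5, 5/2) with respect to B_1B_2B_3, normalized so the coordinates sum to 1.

Signed area of the reference triangle: [B_1B_2B_3] = ½·((-4)·(12−12) + (-11)·(12−(-7)) + 4·(-7−12)) = ½·(0 − 209 − 76) = -285/2.
[MB_2B_3] = ½·((-5)·(12−12) + (-11)·(12−(5/2)) + 4·(5/2−12)) = ½·(0 − 209/2 − 38) = -285/4, so the B_1-coordinate is (-285/4)/(-285/2) = 1/2.
[B_1MB_3] = ½·((-4)·(5/2−12) + (-5)·(12−(-7)) + 4·(-7−(5/2))) = ½·(38 − 95 − 38) = -95/2, so the B_2-coordinate is 1/3.
[B_1B_2M] = ½·((-4)·(12−(5/2)) + (-11)·(5/2−(-7)) + (-5)·(-7−12)) = ½·(-38 − 209/2 + 95) = -95/4, so the B_3-coordinate is 1/6.

(1/2, 1/3, 1/6)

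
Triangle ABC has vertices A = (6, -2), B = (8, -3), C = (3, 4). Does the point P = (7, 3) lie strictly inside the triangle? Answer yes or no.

no

Barycentric coordinates of P: (-23/9, 7/3, 11/9).
The three coordinates are negative, positive, positive; a point is interior exactly when all three are positive.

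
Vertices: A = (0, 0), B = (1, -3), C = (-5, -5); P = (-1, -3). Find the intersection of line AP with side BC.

(-5/4, -15/4)

Barycentric coordinates of P with respect to ABC: (1/5, 1/2, 3/10).
On side BC the A-coordinate is zero; dropping P's A-weight 1/5 and renormalizing the remaining 1/2 : 3/10 gives weights 5/8, 3/8 on B, C.
Q = (5/8)·(1, -3) + (3/8)·(-5, -5) = (-5/4, -15/4).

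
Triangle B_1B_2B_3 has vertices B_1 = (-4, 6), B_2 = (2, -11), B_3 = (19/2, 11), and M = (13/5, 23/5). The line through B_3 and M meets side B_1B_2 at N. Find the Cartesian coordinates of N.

(-2, 1/3)

Barycentric coordinates of M with respect to B_1B_2B_3: (2/5, 1/5, 2/5).
On side B_1B_2 the B_3-coordinate is zero; dropping M's B_3-weight 2/5 and renormalizing the remaining 2/5 : 1/5 gives weights 2/3, 1/3 on B_1, B_2.
N = (2/3)·(-4, 6) + (1/3)·(2, -11) = (-2, 1/3).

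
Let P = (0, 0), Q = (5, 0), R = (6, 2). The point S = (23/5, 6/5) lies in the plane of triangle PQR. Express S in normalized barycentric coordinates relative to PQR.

Signed area of the reference triangle: [PQR] = ½·(0·(0−2) + 5·(2−0) + 6·(0−0)) = ½·(0 + 10 + 0) = 5.
[SQR] = ½·((23/5)·(0−2) + 5·(2−(6/5)) + 6·(6/5−0)) = ½·(-46/5 + 4 + 36/5) = 1, so the P-coordinate is 1/5 = 1/5.
[PSR] = ½·(0·(6/5−2) + (23/5)·(2−0) + 6·(0−(6/5))) = ½·(0 + 46/5 − 36/5) = 1, so the Q-coordinate is 1/5.
[PQS] = ½·(0·(0−(6/5)) + 5·(6/5−0) + (23/5)·(0−0)) = ½·(0 + 6 + 0) = 3, so the R-coordinate is 3/5.

(1/5, 1/5, 3/5)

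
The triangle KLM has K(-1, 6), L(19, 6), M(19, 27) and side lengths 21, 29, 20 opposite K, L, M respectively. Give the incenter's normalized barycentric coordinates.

(3/10, 29/70, 2/7)

The incenter has barycentric coordinates proportional to the opposite side lengths: (21 : 29 : 20).
Normalizing by 21+29+20 = 70 gives (3/10, 29/70, 2/7).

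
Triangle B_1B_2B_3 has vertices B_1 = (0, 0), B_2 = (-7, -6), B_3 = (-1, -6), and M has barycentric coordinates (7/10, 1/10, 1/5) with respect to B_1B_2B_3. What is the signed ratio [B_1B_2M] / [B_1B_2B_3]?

1/5

The signed ratio [B_1B_2M]/[B_1B_2B_3] equals the barycentric coordinate of M at vertex B_3, which is 1/5.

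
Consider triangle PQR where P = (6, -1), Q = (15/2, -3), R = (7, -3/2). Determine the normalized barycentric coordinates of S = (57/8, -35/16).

(1/8, 1/2, 3/8)

Signed area of the reference triangle: [PQR] = ½·(6·(-3−(-3/2)) + (15/2)·(-3/2−(-1)) + 7·(-1−(-3))) = ½·(-9 − 15/4 + 14) = 5/8.
[SQR] = ½·((57/8)·(-3−(-3/2)) + (15/2)·(-3/2−(-35/16)) + 7·(-35/16−(-3))) = ½·(-171/16 + 165/32 + 91/16) = 5/64, so the P-coordinate is (5/64)/(5/8) = 1/8.
[PSR] = ½·(6·(-35/16−(-3/2)) + (57/8)·(-3/2−(-1)) + 7·(-1−(-35/16))) = ½·(-33/8 − 57/16 + 133/16) = 5/16, so the Q-coordinate is 1/2.
[PQS] = ½·(6·(-3−(-35/16)) + (15/2)·(-35/16−(-1)) + (57/8)·(-1−(-3))) = ½·(-39/8 − 285/32 + 57/4) = 15/64, so the R-coordinate is 3/8.
Check: 1/8 + 1/2 + 3/8 = 1.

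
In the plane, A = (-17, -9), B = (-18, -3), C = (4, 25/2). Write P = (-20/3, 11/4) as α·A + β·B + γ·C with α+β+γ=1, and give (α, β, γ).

(1/3, 1/6, 1/2)

Signed area of the reference triangle: [ABC] = ½·((-17)·(-3−(25/2)) + (-18)·(25/2−(-9)) + 4·(-9−(-3))) = ½·(527/2 − 387 − 24) = -295/4.
[PBC] = ½·((-20/3)·(-3−(25/2)) + (-18)·(25/2−(11/4)) + 4·(11/4−(-3))) = ½·(310/3 − 351/2 + 23) = -295/12, so the A-coordinate is (-295/12)/(-295/4) = 1/3.
[APC] = ½·((-17)·(11/4−(25/2)) + (-20/3)·(25/2−(-9)) + 4·(-9−(11/4))) = ½·(663/4 − 430/3 − 47) = -295/24, so the B-coordinate is 1/6.
[ABP] = ½·((-17)·(-3−(11/4)) + (-18)·(11/4−(-9)) + (-20/3)·(-9−(-3))) = ½·(391/4 − 423/2 + 40) = -295/8, so the C-coordinate is 1/2.
Check: 1/3 + 1/6 + 1/2 = 1.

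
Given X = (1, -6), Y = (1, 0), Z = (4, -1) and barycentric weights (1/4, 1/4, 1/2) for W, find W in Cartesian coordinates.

(5/2, -2)

W = (1/4)·X + (1/4)·Y + (1/2)·Z.
x-coordinate: (1/4)·1 + (1/4)·1 + (1/2)·4 = 5/2.
y-coordinate: (1/4)·(-6) + (1/4)·0 + (1/2)·(-1) = -2.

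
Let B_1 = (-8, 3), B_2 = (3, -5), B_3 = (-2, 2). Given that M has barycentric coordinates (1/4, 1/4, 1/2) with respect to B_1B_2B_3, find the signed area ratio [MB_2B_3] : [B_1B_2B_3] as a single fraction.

1/4

The signed ratio [MB_2B_3]/[B_1B_2B_3] equals the barycentric coordinate of M at vertex B_1, which is 1/4.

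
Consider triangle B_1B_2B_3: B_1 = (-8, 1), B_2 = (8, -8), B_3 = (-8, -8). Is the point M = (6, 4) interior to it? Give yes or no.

Barycentric coordinates of M: (4/3, 7/8, -29/24).
The three coordinates are positive, positive, negative; a point is interior exactly when all three are positive.

no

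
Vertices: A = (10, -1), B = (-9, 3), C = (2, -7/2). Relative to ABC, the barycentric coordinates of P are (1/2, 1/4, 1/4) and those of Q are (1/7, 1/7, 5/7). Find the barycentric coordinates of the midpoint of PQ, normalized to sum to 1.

Since both coordinate triples sum to 1, the midpoint's barycentrics are the componentwise average.
(1/2+1/7)/2 = 9/28; similarly 11/56 and 27/56.

(9/28, 11/56, 27/56)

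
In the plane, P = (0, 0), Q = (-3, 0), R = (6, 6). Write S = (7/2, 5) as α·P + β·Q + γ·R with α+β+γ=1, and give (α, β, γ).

(-1/3, 1/2, 5/6)

Signed area of the reference triangle: [PQR] = ½·(0·(0−6) + (-3)·(6−0) + 6·(0−0)) = ½·(0 − 18 + 0) = -9.
[SQR] = ½·((7/2)·(0−6) + (-3)·(6−5) + 6·(5−0)) = ½·(-21 − 3 + 30) = 3, so the P-coordinate is 3/(-9) = -1/3.
[PSR] = ½·(0·(5−6) + (7/2)·(6−0) + 6·(0−5)) = ½·(0 + 21 − 30) = -9/2, so the Q-coordinate is 1/2.
[PQS] = ½·(0·(0−5) + (-3)·(5−0) + (7/2)·(0−0)) = ½·(0 − 15 + 0) = -15/2, so the R-coordinate is 5/6.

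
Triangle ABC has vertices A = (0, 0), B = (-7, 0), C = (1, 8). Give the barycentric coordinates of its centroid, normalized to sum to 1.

The centroid is the average of the vertices, so each weight is 1/3.

(1/3, 1/3, 1/3)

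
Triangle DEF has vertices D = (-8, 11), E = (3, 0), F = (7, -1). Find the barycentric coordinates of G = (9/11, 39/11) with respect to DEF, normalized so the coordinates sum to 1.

(4/11, 2/11, 5/11)

Signed area of the reference triangle: [DEF] = ½·((-8)·(0−(-1)) + 3·(-1−11) + 7·(11−0)) = ½·(-8 − 36 + 77) = 33/2.
[GEF] = ½·((9/11)·(0−(-1)) + 3·(-1−(39/11)) + 7·(39/11−0)) = ½·(9/11 − 150/11 + 273/11) = 6, so the D-coordinate is 6/(33/2) = 4/11.
[DGF] = ½·((-8)·(39/11−(-1)) + (9/11)·(-1−11) + 7·(11−(39/11))) = ½·(-400/11 − 108/11 + 574/11) = 3, so the E-coordinate is 2/11.
[DEG] = ½·((-8)·(0−(39/11)) + 3·(39/11−11) + (9/11)·(11−0)) = ½·(312/11 − 246/11 + 9) = 15/2, so the F-coordinate is 5/11.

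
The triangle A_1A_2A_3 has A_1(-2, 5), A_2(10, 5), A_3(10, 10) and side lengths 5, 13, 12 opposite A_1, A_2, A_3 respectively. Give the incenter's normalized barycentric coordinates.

The incenter has barycentric coordinates proportional to the opposite side lengths: (5 : 13 : 12).
Normalizing by 5+13+12 = 30 gives (1/6, 13/30, 2/5).

(1/6, 13/30, 2/5)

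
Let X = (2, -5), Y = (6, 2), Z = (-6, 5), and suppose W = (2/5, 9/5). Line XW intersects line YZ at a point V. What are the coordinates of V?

Barycentric coordinates of W with respect to XYZ: (1/5, 2/5, 2/5).
On side YZ the X-coordinate is zero; dropping W's X-weight 1/5 and renormalizing the remaining 2/5 : 2/5 gives weights 1/2, 1/2 on Y, Z.
V = (1/2)·(6, 2) + (1/2)·(-6, 5) = (0, 7/2).

(0, 7/2)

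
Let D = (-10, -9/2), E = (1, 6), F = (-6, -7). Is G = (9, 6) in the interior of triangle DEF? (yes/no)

no

Barycentric coordinates of G: (-208/139, 179/139, 168/139).
The three coordinates are negative, positive, positive; a point is interior exactly when all three are positive.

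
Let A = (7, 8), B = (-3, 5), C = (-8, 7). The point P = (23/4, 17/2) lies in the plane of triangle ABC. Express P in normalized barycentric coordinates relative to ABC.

Signed area of the reference triangle: [ABC] = ½·(7·(5−7) + (-3)·(7−8) + (-8)·(8−5)) = ½·(-14 + 3 − 24) = -35/2.
[PBC] = ½·((23/4)·(5−7) + (-3)·(7−(17/2)) + (-8)·(17/2−5)) = ½·(-23/2 + 9/2 − 28) = -35/2, so the A-coordinate is (-35/2)/(-35/2) = 1.
[APC] = ½·(7·(17/2−7) + (23/4)·(7−8) + (-8)·(8−(17/2))) = ½·(21/2 − 23/4 + 4) = 35/8, so the B-coordinate is -1/4.
[ABP] = ½·(7·(5−(17/2)) + (-3)·(17/2−8) + (23/4)·(8−5)) = ½·(-49/2 − 3/2 + 69/4) = -35/8, so the C-coordinate is 1/4.

(1, -1/4, 1/4)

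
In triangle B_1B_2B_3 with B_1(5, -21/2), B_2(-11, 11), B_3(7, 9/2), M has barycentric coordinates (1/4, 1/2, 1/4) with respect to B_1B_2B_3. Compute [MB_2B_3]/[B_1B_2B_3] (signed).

The signed ratio [MB_2B_3]/[B_1B_2B_3] equals the barycentric coordinate of M at vertex B_1, which is 1/4.

1/4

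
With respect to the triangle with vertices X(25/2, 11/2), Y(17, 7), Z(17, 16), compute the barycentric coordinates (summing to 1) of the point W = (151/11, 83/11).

Signed area of the reference triangle: [XYZ] = ½·((25/2)·(7−16) + 17·(16−(11/2)) + 17·(11/2−7)) = ½·(-225/2 + 357/2 − 51/2) = 81/4.
[WYZ] = ½·((151/11)·(7−16) + 17·(16−(83/11)) + 17·(83/11−7)) = ½·(-1359/11 + 1581/11 + 102/11) = 162/11, so the X-coordinate is (162/11)/(81/4) = 8/11.
[XWZ] = ½·((25/2)·(83/11−16) + (151/11)·(16−(11/2)) + 17·(11/2−(83/11))) = ½·(-2325/22 + 3171/22 − 765/22) = 81/44, so the Y-coordinate is 1/11.
[XYW] = ½·((25/2)·(7−(83/11)) + 17·(83/11−(11/2)) + (151/11)·(11/2−7)) = ½·(-75/11 + 765/22 − 453/22) = 81/22, so the Z-coordinate is 2/11.
Check: 8/11 + 1/11 + 2/11 = 1.

(8/11, 1/11, 2/11)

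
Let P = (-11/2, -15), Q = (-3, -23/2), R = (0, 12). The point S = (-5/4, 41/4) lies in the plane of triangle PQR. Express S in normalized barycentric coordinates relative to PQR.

Signed area of the reference triangle: [PQR] = ½·((-11/2)·(-23/2−12) + (-3)·(12−(-15)) + 0·(-15−(-23/2))) = ½·(517/4 − 81 + 0) = 193/8.
[SQR] = ½·((-5/4)·(-23/2−12) + (-3)·(12−(41/4)) + 0·(41/4−(-23/2))) = ½·(235/8 − 21/4 + 0) = 193/16, so the P-coordinate is (193/16)/(193/8) = 1/2.
[PSR] = ½·((-11/2)·(41/4−12) + (-5/4)·(12−(-15)) + 0·(-15−(41/4))) = ½·(77/8 − 135/4 + 0) = -193/16, so the Q-coordinate is -1/2.
[PQS] = ½·((-11/2)·(-23/2−(41/4)) + (-3)·(41/4−(-15)) + (-5/4)·(-15−(-23/2))) = ½·(957/8 − 303/4 + 35/8) = 193/8, so the R-coordinate is 1.
Check: 1/2 − 1/2 + 1 = 1.

(1/2, -1/2, 1)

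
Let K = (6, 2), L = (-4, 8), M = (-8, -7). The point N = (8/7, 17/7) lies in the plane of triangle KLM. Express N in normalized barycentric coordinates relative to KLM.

(4/7, 2/7, 1/7)

Signed area of the reference triangle: [KLM] = ½·(6·(8−(-7)) + (-4)·(-7−2) + (-8)·(2−8)) = ½·(90 + 36 + 48) = 87.
[NLM] = ½·((8/7)·(8−(-7)) + (-4)·(-7−(17/7)) + (-8)·(17/7−8)) = ½·(120/7 + 264/7 + 312/7) = 348/7, so the K-coordinate is (348/7)/87 = 4/7.
[KNM] = ½·(6·(17/7−(-7)) + (8/7)·(-7−2) + (-8)·(2−(17/7))) = ½·(396/7 − 72/7 + 24/7) = 174/7, so the L-coordinate is 2/7.
[KLN] = ½·(6·(8−(17/7)) + (-4)·(17/7−2) + (8/7)·(2−8)) = ½·(234/7 − 12/7 − 48/7) = 87/7, so the M-coordinate is 1/7.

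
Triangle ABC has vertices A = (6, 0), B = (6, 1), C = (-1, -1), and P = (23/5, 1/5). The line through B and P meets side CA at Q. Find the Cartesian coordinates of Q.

(11/3, -1/3)

Barycentric coordinates of P with respect to ABC: (2/5, 2/5, 1/5).
On side CA the B-coordinate is zero; dropping P's B-weight 2/5 and renormalizing the remaining 1/5 : 2/5 gives weights 1/3, 2/3 on C, A.
Q = (1/3)·(-1, -1) + (2/3)·(6, 0) = (11/3, -1/3).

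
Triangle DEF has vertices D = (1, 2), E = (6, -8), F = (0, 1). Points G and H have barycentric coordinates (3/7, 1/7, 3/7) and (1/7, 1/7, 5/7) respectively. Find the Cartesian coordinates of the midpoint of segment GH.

Barycentric coordinates of the midpoint are the average: (2/7, 1/7, 4/7).
Converting: (2/7)·D + (1/7)·E + (4/7)·F = (8/7, 0).

(8/7, 0)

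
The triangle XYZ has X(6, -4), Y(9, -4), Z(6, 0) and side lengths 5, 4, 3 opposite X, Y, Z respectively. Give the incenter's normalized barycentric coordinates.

The incenter has barycentric coordinates proportional to the opposite side lengths: (5 : 4 : 3).
Normalizing by 5+4+3 = 12 gives (5/12, 1/3, 1/4).

(5/12, 1/3, 1/4)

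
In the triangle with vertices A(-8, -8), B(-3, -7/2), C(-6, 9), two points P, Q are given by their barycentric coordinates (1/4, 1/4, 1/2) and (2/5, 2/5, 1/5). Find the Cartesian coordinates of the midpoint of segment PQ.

Barycentric coordinates of the midpoint are the average: (13/40, 13/40, 7/20).
Converting: (13/40)·A + (13/40)·B + (7/20)·C = (-227/40, -47/80).

(-227/40, -47/80)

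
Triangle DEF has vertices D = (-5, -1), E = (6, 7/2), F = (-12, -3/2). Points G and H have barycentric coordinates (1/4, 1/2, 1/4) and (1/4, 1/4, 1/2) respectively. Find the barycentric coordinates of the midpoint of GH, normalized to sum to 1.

(1/4, 3/8, 3/8)

Since both coordinate triples sum to 1, the midpoint's barycentrics are the componentwise average.
(1/4+1/4)/2 = 1/4; similarly 3/8 and 3/8.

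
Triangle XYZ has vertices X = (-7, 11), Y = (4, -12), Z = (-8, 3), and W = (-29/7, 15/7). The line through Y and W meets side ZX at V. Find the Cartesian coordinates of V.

(-37/5, 39/5)

Barycentric coordinates of W with respect to XYZ: (3/7, 2/7, 2/7).
On side ZX the Y-coordinate is zero; dropping W's Y-weight 2/7 and renormalizing the remaining 2/7 : 3/7 gives weights 2/5, 3/5 on Z, X.
V = (2/5)·(-8, 3) + (3/5)·(-7, 11) = (-37/5, 39/5).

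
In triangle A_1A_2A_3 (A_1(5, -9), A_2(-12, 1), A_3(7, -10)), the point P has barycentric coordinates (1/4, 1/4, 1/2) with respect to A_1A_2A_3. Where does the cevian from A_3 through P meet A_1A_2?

Line A_3P meets A_1A_2 where the A_3-coordinate vanishes; zeroing P's A_3-weight and renormalizing leaves A_1, A_2-weights 1/4 : 1/4 → (1/2, 1/2).
So Q = (1/2)·A_1 + (1/2)·A_2 = (-7/2, -4).

(-7/2, -4)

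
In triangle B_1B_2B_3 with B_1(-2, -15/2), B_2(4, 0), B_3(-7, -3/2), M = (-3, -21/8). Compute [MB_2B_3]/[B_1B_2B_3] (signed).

1/4

[B_1B_2B_3] = ½·((-2)·(0−(-3/2)) + 4·(-3/2−(-15/2)) + (-7)·(-15/2−0)) = ½·(-3 + 24 + 105/2) = 147/4.
[MB_2B_3] = ½·((-3)·(0−(-3/2)) + 4·(-3/2−(-21/8)) + (-7)·(-21/8−0)) = ½·(-9/2 + 9/2 + 147/8) = 147/16, so the ratio is (147/16)/(147/4) = 1/4.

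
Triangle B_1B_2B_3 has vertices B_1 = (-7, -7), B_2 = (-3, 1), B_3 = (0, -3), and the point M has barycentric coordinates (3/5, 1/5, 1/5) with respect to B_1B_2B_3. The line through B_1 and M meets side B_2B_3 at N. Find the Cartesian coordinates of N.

(-3/2, -1)

Line B_1M meets B_2B_3 where the B_1-coordinate vanishes; zeroing M's B_1-weight and renormalizing leaves B_2, B_3-weights 1/5 : 1/5 → (1/2, 1/2).
So N = (1/2)·B_2 + (1/2)·B_3 = (-3/2, -1).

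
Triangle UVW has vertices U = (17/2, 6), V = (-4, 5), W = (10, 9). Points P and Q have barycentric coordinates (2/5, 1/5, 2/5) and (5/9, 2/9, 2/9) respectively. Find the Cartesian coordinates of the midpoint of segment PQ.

Barycentric coordinates of the midpoint are the average: (43/90, 19/90, 14/45).
Converting: (43/90)·U + (19/90)·V + (14/45)·W = (1139/180, 121/18).

(1139/180, 121/18)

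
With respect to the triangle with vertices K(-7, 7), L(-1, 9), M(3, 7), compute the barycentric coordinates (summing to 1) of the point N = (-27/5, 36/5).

Signed area of the reference triangle: [KLM] = ½·((-7)·(9−7) + (-1)·(7−7) + 3·(7−9)) = ½·(-14 + 0 − 6) = -10.
[NLM] = ½·((-27/5)·(9−7) + (-1)·(7−(36/5)) + 3·(36/5−9)) = ½·(-54/5 + 1/5 − 27/5) = -8, so the K-coordinate is (-8)/(-10) = 4/5.
[KNM] = ½·((-7)·(36/5−7) + (-27/5)·(7−7) + 3·(7−(36/5))) = ½·(-7/5 + 0 − 3/5) = -1, so the L-coordinate is 1/10.
[KLN] = ½·((-7)·(9−(36/5)) + (-1)·(36/5−7) + (-27/5)·(7−9)) = ½·(-63/5 − 1/5 + 54/5) = -1, so the M-coordinate is 1/10.

(4/5, 1/10, 1/10)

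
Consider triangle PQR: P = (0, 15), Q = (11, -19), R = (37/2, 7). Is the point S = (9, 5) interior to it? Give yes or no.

yes

Barycentric coordinates of S: (232/541, 113/541, 196/541).
The three coordinates are positive, positive, positive; a point is interior exactly when all three are positive.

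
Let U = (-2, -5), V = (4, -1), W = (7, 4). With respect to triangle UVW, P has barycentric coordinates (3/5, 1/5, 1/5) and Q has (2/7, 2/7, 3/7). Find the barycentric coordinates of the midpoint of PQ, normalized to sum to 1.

(31/70, 17/70, 11/35)

Since both coordinate triples sum to 1, the midpoint's barycentrics are the componentwise average.
(3/5+2/7)/2 = 31/70; similarly 17/70 and 11/35.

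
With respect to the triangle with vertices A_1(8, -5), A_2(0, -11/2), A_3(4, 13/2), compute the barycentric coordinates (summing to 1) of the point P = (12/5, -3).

(1/5, 3/5, 1/5)

Signed area of the reference triangle: [A_1A_2A_3] = ½·(8·(-11/2−(13/2)) + 0·(13/2−(-5)) + 4·(-5−(-11/2))) = ½·(-96 + 0 + 2) = -47.
[PA_2A_3] = ½·((12/5)·(-11/2−(13/2)) + 0·(13/2−(-3)) + 4·(-3−(-11/2))) = ½·(-144/5 + 0 + 10) = -47/5, so the A_1-coordinate is (-47/5)/(-47) = 1/5.
[A_1PA_3] = ½·(8·(-3−(13/2)) + (12/5)·(13/2−(-5)) + 4·(-5−(-3))) = ½·(-76 + 138/5 − 8) = -141/5, so the A_2-coordinate is 3/5.
[A_1A_2P] = ½·(8·(-11/2−(-3)) + 0·(-3−(-5)) + (12/5)·(-5−(-11/2))) = ½·(-20 + 0 + 6/5) = -47/5, so the A_3-coordinate is 1/5.
Check: 1/5 + 3/5 + 1/5 = 1.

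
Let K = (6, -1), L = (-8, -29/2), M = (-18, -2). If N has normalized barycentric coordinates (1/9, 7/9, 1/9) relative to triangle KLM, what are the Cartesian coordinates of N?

N = (1/9)·K + (7/9)·L + (1/9)·M.
x-coordinate: (1/9)·6 + (7/9)·(-8) + (1/9)·(-18) = -68/9.
y-coordinate: (1/9)·(-1) + (7/9)·(-29/2) + (1/9)·(-2) = -209/18.

(-68/9, -209/18)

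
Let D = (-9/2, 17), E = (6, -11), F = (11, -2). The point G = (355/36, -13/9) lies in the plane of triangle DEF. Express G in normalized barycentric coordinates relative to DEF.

(1/18, 1/18, 8/9)

Signed area of the reference triangle: [DEF] = ½·((-9/2)·(-11−(-2)) + 6·(-2−17) + 11·(17−(-11))) = ½·(81/2 − 114 + 308) = 469/4.
[GEF] = ½·((355/36)·(-11−(-2)) + 6·(-2−(-13/9)) + 11·(-13/9−(-11))) = ½·(-355/4 − 10/3 + 946/9) = 469/72, so the D-coordinate is (469/72)/(469/4) = 1/18.
[DGF] = ½·((-9/2)·(-13/9−(-2)) + (355/36)·(-2−17) + 11·(17−(-13/9))) = ½·(-5/2 − 6745/36 + 1826/9) = 469/72, so the E-coordinate is 1/18.
[DEG] = ½·((-9/2)·(-11−(-13/9)) + 6·(-13/9−17) + (355/36)·(17−(-11))) = ½·(43 − 332/3 + 2485/9) = 938/9, so the F-coordinate is 8/9.
Check: 1/18 + 1/18 + 8/9 = 1.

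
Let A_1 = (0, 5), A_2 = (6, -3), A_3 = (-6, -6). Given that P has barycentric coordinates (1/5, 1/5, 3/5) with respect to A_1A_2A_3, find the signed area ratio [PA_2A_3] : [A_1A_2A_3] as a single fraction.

The signed ratio [PA_2A_3]/[A_1A_2A_3] equals the barycentric coordinate of P at vertex A_1, which is 1/5.

1/5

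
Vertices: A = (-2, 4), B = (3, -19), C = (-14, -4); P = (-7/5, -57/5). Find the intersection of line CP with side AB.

(7/4, -53/4)

Barycentric coordinates of P with respect to ABC: (1/5, 3/5, 1/5).
On side AB the C-coordinate is zero; dropping P's C-weight 1/5 and renormalizing the remaining 1/5 : 3/5 gives weights 1/4, 3/4 on A, B.
Q = (1/4)·(-2, 4) + (3/4)·(3, -19) = (7/4, -53/4).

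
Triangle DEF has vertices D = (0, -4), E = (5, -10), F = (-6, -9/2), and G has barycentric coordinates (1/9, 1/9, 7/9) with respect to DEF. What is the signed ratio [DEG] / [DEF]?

7/9

The signed ratio [DEG]/[DEF] equals the barycentric coordinate of G at vertex F, which is 7/9.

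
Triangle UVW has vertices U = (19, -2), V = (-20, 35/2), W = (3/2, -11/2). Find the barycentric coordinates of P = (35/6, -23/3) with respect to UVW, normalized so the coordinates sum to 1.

Signed area of the reference triangle: [UVW] = ½·(19·(35/2−(-11/2)) + (-20)·(-11/2−(-2)) + (3/2)·(-2−(35/2))) = ½·(437 + 70 − 117/4) = 1911/8.
[PVW] = ½·((35/6)·(35/2−(-11/2)) + (-20)·(-11/2−(-23/3)) + (3/2)·(-23/3−(35/2))) = ½·(805/6 − 130/3 − 151/4) = 637/24, so the U-coordinate is (637/24)/(1911/8) = 1/9.
[UPW] = ½·(19·(-23/3−(-11/2)) + (35/6)·(-11/2−(-2)) + (3/2)·(-2−(-23/3))) = ½·(-247/6 − 245/12 + 17/2) = -637/24, so the V-coordinate is -1/9.
[UVP] = ½·(19·(35/2−(-23/3)) + (-20)·(-23/3−(-2)) + (35/6)·(-2−(35/2))) = ½·(2869/6 + 340/3 − 455/4) = 1911/8, so the W-coordinate is 1.

(1/9, -1/9, 1)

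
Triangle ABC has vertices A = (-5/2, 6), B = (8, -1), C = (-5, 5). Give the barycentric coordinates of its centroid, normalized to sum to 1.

The centroid is the average of the vertices, so each weight is 1/3.

(1/3, 1/3, 1/3)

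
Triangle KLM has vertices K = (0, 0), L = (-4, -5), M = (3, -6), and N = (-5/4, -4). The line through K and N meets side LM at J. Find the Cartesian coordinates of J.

(-5/3, -16/3)

Barycentric coordinates of N with respect to KLM: (1/4, 1/2, 1/4).
On side LM the K-coordinate is zero; dropping N's K-weight 1/4 and renormalizing the remaining 1/2 : 1/4 gives weights 2/3, 1/3 on L, M.
J = (2/3)·(-4, -5) + (1/3)·(3, -6) = (-5/3, -16/3).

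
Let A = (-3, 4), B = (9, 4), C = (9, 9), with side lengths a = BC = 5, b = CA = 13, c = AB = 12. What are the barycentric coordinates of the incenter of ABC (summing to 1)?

(1/6, 13/30, 2/5)

The incenter has barycentric coordinates proportional to the opposite side lengths: (5 : 13 : 12).
Normalizing by 5+13+12 = 30 gives (1/6, 13/30, 2/5).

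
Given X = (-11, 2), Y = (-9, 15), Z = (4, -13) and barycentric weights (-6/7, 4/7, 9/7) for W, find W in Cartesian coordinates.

(66/7, -69/7)

W = (-6/7)·X + (4/7)·Y + (9/7)·Z.
x-coordinate: (-6/7)·(-11) + (4/7)·(-9) + (9/7)·4 = 66/7.
y-coordinate: (-6/7)·2 + (4/7)·15 + (9/7)·(-13) = -69/7.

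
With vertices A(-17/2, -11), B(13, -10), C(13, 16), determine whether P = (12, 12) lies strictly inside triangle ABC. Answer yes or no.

Barycentric coordinates of P: (2/43, 59/559, 474/559).
The three coordinates are positive, positive, positive; a point is interior exactly when all three are positive.

yes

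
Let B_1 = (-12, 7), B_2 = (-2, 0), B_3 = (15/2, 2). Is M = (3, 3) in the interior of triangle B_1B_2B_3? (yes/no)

yes

Barycentric coordinates of M: (37/173, 6/173, 130/173).
The three coordinates are positive, positive, positive; a point is interior exactly when all three are positive.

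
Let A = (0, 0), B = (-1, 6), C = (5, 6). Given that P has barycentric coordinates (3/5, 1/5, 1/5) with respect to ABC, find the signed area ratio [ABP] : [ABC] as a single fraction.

1/5

The signed ratio [ABP]/[ABC] equals the barycentric coordinate of P at vertex C, which is 1/5.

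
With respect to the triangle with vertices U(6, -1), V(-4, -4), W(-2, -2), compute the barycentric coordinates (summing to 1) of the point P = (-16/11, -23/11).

(1/11, 1/11, 9/11)

Signed area of the reference triangle: [UVW] = ½·(6·(-4−(-2)) + (-4)·(-2−(-1)) + (-2)·(-1−(-4))) = ½·(-12 + 4 − 6) = -7.
[PVW] = ½·((-16/11)·(-4−(-2)) + (-4)·(-2−(-23/11)) + (-2)·(-23/11−(-4))) = ½·(32/11 − 4/11 − 42/11) = -7/11, so the U-coordinate is (-7/11)/(-7) = 1/11.
[UPW] = ½·(6·(-23/11−(-2)) + (-16/11)·(-2−(-1)) + (-2)·(-1−(-23/11))) = ½·(-6/11 + 16/11 − 24/11) = -7/11, so the V-coordinate is 1/11.
[UVP] = ½·(6·(-4−(-23/11)) + (-4)·(-23/11−(-1)) + (-16/11)·(-1−(-4))) = ½·(-126/11 + 48/11 − 48/11) = -63/11, so the W-coordinate is 9/11.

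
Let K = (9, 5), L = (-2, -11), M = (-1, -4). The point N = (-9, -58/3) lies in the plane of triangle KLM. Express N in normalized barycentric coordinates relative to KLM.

(-2/3, 4/3, 1/3)

Signed area of the reference triangle: [KLM] = ½·(9·(-11−(-4)) + (-2)·(-4−5) + (-1)·(5−(-11))) = ½·(-63 + 18 − 16) = -61/2.
[NLM] = ½·((-9)·(-11−(-4)) + (-2)·(-4−(-58/3)) + (-1)·(-58/3−(-11))) = ½·(63 − 92/3 + 25/3) = 61/3, so the K-coordinate is (61/3)/(-61/2) = -2/3.
[KNM] = ½·(9·(-58/3−(-4)) + (-9)·(-4−5) + (-1)·(5−(-58/3))) = ½·(-138 + 81 − 73/3) = -122/3, so the L-coordinate is 4/3.
[KLN] = ½·(9·(-11−(-58/3)) + (-2)·(-58/3−5) + (-9)·(5−(-11))) = ½·(75 + 146/3 − 144) = -61/6, so the M-coordinate is 1/3.
Check: -2/3 + 4/3 + 1/3 = 1.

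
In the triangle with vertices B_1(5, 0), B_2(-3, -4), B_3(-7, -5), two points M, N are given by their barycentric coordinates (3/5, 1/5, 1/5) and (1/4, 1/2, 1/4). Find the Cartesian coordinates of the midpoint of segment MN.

Barycentric coordinates of the midpoint are the average: (17/40, 7/20, 9/40).
Converting: (17/40)·B_1 + (7/20)·B_2 + (9/40)·B_3 = (-1/2, -101/40).

(-1/2, -101/40)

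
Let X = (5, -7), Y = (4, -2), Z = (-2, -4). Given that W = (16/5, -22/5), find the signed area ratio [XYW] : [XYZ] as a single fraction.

[XYZ] = ½·(5·(-2−(-4)) + 4·(-4−(-7)) + (-2)·(-7−(-2))) = ½·(10 + 12 + 10) = 16.
[XYW] = ½·(5·(-2−(-22/5)) + 4·(-22/5−(-7)) + (16/5)·(-7−(-2))) = ½·(12 + 52/5 − 16) = 16/5, so the ratio is (16/5)/16 = 1/5.

1/5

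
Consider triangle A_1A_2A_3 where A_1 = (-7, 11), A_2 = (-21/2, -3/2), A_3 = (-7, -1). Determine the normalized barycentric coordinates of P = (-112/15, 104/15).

(2/3, 2/15, 1/5)

Signed area of the reference triangle: [A_1A_2A_3] = ½·((-7)·(-3/2−(-1)) + (-21/2)·(-1−11) + (-7)·(11−(-3/2))) = ½·(7/2 + 126 − 175/2) = 21.
[PA_2A_3] = ½·((-112/15)·(-3/2−(-1)) + (-21/2)·(-1−(104/15)) + (-7)·(104/15−(-3/2))) = ½·(56/15 + 833/10 − 1771/30) = 14, so the A_1-coordinate is 14/21 = 2/3.
[A_1PA_3] = ½·((-7)·(104/15−(-1)) + (-112/15)·(-1−11) + (-7)·(11−(104/15))) = ½·(-833/15 + 448/5 − 427/15) = 14/5, so the A_2-coordinate is 2/15.
[A_1A_2P] = ½·((-7)·(-3/2−(104/15)) + (-21/2)·(104/15−11) + (-112/15)·(11−(-3/2))) = ½·(1771/30 + 427/10 − 280/3) = 21/5, so the A_3-coordinate is 1/5.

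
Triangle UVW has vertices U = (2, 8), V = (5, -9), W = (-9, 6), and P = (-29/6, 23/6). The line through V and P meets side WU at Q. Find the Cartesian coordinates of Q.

Barycentric coordinates of P with respect to UVW: (1/6, 1/6, 2/3).
On side WU the V-coordinate is zero; dropping P's V-weight 1/6 and renormalizing the remaining 2/3 : 1/6 gives weights 4/5, 1/5 on W, U.
Q = (4/5)·(-9, 6) + (1/5)·(2, 8) = (-34/5, 32/5).

(-34/5, 32/5)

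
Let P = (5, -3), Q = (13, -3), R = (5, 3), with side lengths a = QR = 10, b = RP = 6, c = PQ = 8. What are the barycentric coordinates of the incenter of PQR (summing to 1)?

(5/12, 1/4, 1/3)

The incenter has barycentric coordinates proportional to the opposite side lengths: (10 : 6 : 8).
Normalizing by 10+6+8 = 24 gives (5/12, 1/4, 1/3).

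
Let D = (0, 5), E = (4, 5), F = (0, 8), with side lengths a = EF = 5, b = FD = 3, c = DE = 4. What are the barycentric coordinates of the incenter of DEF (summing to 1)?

The incenter has barycentric coordinates proportional to the opposite side lengths: (5 : 3 : 4).
Normalizing by 5+3+4 = 12 gives (5/12, 1/4, 1/3).

(5/12, 1/4, 1/3)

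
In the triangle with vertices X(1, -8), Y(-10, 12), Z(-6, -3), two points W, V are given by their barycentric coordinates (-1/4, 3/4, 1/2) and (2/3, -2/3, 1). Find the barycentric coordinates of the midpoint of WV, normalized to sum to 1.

(5/24, 1/24, 3/4)

Since both coordinate triples sum to 1, the midpoint's barycentrics are the componentwise average.
(-1/4+2/3)/2 = 5/24; similarly 1/24 and 3/4.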